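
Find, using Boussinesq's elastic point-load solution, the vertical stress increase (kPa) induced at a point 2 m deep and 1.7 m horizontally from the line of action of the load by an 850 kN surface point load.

Boussinesq vertical stress below a point load on an elastic half-space:
Δσ_z = 3P/(2πz²) · [1 + (r/z)²]^(−5/2)
r/z = 1.7/2 = 0.85; [1+(r/z)²]^(−5/2) = 0.2568.
Δσ_z = 3×850/(2π×2²) × 0.2568 = 101.46 × 0.2568 = 26.05 kPa

Δσ_z ≈ 26.1 kPa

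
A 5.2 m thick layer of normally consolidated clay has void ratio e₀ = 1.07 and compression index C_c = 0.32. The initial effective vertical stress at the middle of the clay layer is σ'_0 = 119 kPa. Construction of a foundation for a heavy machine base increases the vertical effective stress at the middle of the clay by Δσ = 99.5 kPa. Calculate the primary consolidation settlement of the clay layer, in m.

Final effective stress: σ'_f = σ'_0 + Δσ = 119 + 99.5 = 218.5 kPa.
Normally consolidated clay, so the full stress increment lies on the virgin compression line:
S_c = C_c·H/(1+e₀)·log₁₀(σ'_f/σ'_0) = 0.32×5.2/(1+1.07)×log₁₀(218.5/119)
    = 0.80386 × 0.2639 = 0.2121 m

S_c ≈ 0.212 m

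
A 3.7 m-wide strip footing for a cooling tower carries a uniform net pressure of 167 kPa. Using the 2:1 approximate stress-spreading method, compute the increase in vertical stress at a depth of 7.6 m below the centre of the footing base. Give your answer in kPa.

By the 2:1 method the load spreads at 1 horizontal : 2 vertical, so at depth z the loaded area has grown by z in each plan dimension:
Δσ = qB/(B+z) = 167×3.7/(3.7+7.6) = 54.681 kPa

Δσ_z ≈ 54.7 kPa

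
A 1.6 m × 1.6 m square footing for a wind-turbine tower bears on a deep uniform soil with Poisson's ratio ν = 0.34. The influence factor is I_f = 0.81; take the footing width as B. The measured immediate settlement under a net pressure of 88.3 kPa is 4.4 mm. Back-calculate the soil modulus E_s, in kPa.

E_s ≈ 23000 kPa

S_e = q·B·(1−ν²)/E_s · I_f  ⇒  E_s = q·B·(1−ν²)·I_f / S_e.
E_s = 88.3 × 1.6 × 0.8844 × 0.81 / 0.0044 = 23000 kPa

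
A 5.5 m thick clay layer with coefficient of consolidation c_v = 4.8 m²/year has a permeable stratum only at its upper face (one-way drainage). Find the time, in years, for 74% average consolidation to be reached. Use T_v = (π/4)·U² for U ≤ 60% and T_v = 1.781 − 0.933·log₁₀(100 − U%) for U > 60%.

Drainage path length: H_d = H = 5.5 m (single drainage).
U > 60%: T_v = 1.781 − 0.933·log₁₀(100 − 74) = 0.46083.
t = T_v·H_d²/c_v = 0.46083×5.5²/4.8 = 2.904 years.

t ≈ 2.9 years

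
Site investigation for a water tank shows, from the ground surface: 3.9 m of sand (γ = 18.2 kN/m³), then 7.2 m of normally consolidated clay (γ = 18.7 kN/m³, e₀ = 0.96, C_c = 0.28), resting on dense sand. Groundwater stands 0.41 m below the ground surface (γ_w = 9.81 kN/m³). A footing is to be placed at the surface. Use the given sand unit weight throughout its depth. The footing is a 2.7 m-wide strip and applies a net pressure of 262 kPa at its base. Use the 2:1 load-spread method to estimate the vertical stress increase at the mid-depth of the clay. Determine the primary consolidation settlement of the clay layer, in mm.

Mid-depth of clay below the ground surface: z = 3.9 + 7.2/2 = 7.5 m.
Total vertical stress at mid-clay: σ_v = 18.2×3.9 + 18.7×3.6 = 138.3 kPa.
Pore pressure: u = 9.81×(7.5 − 0.41) = 69.553 kPa.
Initial effective stress: σ'_0 = σ_v − u = 138.3 − 69.553 = 68.747 kPa.
Stress increase at mid-clay by the 2:1 spreading method:
Δσ = qB/(B+z) = 262×2.7/(2.7+7.5) = 69.353 kPa
Final effective stress: σ'_f = σ'_0 + Δσ = 68.747 + 69.353 = 138.1 kPa.
Normally consolidated clay, so the full stress increment lies on the virgin compression line:
S_c = C_c·H/(1+e₀)·log₁₀(σ'_f/σ'_0) = 0.28×7.2/(1+0.96)×log₁₀(138.1/68.747)
    = 1.0286 × 0.30294 = 0.3116 m

S_c ≈ 312 mm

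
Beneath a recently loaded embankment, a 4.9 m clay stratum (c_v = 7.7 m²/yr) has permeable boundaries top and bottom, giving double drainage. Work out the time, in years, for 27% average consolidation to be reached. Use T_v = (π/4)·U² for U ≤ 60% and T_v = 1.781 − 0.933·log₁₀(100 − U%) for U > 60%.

t ≈ 0.0446 years

Drainage path length: H_d = H/2 = 2.45 m (double drainage).
U ≤ 60%: T_v = (π/4)·U² = (π/4)×0.27² = 0.057256.
t = T_v·H_d²/c_v = 0.057256×2.45²/7.7 = 0.04463 years.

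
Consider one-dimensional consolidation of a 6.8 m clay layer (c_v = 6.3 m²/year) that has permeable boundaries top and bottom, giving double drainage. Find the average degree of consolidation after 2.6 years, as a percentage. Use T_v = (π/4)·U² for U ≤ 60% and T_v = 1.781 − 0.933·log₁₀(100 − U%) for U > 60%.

U ≈ 97.5 %

Drainage path length: H_d = H/2 = 3.4 m (double drainage).
T_v = c_v·t/H_d² = 6.3×2.6/3.4² = 1.417.
T_v = 1.417 corresponds to the U > 60% branch:
U = 1 − 10^((1.781 − T_v)/0.933)/100 = 0.9754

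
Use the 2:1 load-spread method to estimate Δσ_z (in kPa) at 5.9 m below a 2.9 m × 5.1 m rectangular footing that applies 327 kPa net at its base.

By the 2:1 method the load spreads at 1 horizontal : 2 vertical, so at depth z the loaded area has grown by z in each plan dimension:
Δσ = qBL/((B+z)(L+z)) = 327×2.9×5.1/((2.9+5.9)(5.1+5.9)) = 49.962 kPa

Δσ_z ≈ 50 kPa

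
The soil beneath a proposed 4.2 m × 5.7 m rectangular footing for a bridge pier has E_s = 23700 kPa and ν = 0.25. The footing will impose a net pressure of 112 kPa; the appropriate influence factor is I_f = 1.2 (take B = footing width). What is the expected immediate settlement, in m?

Immediate (elastic) settlement: S_e = q·B·(1−ν²)/E_s · I_f.
S_e = 112 × 4.2 × (1 − 0.25²) / 23700 × 1.2
    = 112 × 4.2 × 0.9375 / 23700 × 1.2
    = 0.02233 m

S_e ≈ 0.0223 m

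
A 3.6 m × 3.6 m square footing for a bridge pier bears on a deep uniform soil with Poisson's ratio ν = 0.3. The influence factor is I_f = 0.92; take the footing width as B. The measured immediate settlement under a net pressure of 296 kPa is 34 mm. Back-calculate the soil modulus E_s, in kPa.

E_s ≈ 26200 kPa

S_e = q·B·(1−ν²)/E_s · I_f  ⇒  E_s = q·B·(1−ν²)·I_f / S_e.
E_s = 296 × 3.6 × 0.91 × 0.92 / 0.034 = 26240 kPa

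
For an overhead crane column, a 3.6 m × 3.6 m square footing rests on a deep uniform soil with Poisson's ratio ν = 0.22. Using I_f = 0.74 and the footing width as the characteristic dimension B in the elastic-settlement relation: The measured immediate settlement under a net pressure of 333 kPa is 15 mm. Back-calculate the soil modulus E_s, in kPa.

S_e = q·B·(1−ν²)/E_s · I_f  ⇒  E_s = q·B·(1−ν²)·I_f / S_e.
E_s = 333 × 3.6 × 0.9516 × 0.74 / 0.015 = 56280 kPa

E_s ≈ 56300 kPa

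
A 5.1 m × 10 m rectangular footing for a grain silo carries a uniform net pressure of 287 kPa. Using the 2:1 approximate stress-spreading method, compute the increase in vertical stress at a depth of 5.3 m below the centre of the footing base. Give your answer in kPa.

By the 2:1 method the load spreads at 1 horizontal : 2 vertical, so at depth z the loaded area has grown by z in each plan dimension:
Δσ = qBL/((B+z)(L+z)) = 287×5.1×10/((5.1+5.3)(10+5.3)) = 91.987 kPa

Δσ_z ≈ 92 kPa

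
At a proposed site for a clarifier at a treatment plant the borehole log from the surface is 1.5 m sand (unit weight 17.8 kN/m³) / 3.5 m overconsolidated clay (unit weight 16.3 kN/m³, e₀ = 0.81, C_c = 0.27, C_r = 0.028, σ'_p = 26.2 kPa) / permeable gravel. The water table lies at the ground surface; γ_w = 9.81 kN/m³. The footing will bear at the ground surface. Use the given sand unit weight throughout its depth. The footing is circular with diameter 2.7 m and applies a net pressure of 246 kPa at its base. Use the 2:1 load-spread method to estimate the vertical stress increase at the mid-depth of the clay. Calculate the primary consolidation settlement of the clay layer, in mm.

S_c ≈ 238 mm

Mid-depth of clay below the ground surface: z = 1.5 + 3.5/2 = 3.25 m.
Total vertical stress at mid-clay: σ_v = 17.8×1.5 + 16.3×1.75 = 55.225 kPa.
Pore pressure: u = 9.81×(3.25 − 0) = 31.883 kPa.
Initial effective stress: σ'_0 = σ_v − u = 55.225 − 31.883 = 23.342 kPa.
Stress increase at mid-clay by the 2:1 spreading method:
Δσ ≈ qD²/(D+z)² = 246×2.7²/(2.7+3.25)² = 50.656 kPa
Final effective stress: σ'_f = 23.342 + 50.656 = 73.998 kPa.
σ'_f = 73.998 > σ'_p = 26.2 kPa, so the stress path crosses the preconsolidation pressure — recompression up to σ'_p, then virgin compression beyond:
S_c = H/(1+e₀)·[C_r·log₁₀(σ'_p/σ'_0) + C_c·log₁₀(σ'_f/σ'_p)]
    = 3.5/1.81 × [0.028×log₁₀(26.2/23.342) + 0.27×log₁₀(73.998/26.2)]
    = 1.9337 × [0.0014046 + 0.12175] = 0.2381 m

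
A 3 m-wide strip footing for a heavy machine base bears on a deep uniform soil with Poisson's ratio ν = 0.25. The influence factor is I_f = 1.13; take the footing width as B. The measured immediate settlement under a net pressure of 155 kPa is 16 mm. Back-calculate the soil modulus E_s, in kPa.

E_s ≈ 30800 kPa

S_e = q·B·(1−ν²)/E_s · I_f  ⇒  E_s = q·B·(1−ν²)·I_f / S_e.
E_s = 155 × 3 × 0.9375 × 1.13 / 0.016 = 30790 kPa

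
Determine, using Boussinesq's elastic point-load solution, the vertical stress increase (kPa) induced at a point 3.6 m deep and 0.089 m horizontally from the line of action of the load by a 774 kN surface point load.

Δσ_z ≈ 28.5 kPa

Boussinesq vertical stress below a point load on an elastic half-space:
Δσ_z = 3P/(2πz²) · [1 + (r/z)²]^(−5/2)
r/z = 0.089/3.6 = 0.024722; [1+(r/z)²]^(−5/2) = 0.99847.
Δσ_z = 3×774/(2π×3.6²) × 0.99847 = 28.515 × 0.99847 = 28.47 kPa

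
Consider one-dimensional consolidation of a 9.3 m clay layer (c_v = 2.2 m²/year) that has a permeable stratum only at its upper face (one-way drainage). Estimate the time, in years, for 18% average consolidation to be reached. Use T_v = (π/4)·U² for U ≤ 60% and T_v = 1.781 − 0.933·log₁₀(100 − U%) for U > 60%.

t ≈ 1 years

Drainage path length: H_d = H = 9.3 m (single drainage).
U ≤ 60%: T_v = (π/4)·U² = (π/4)×0.18² = 0.025447.
t = T_v·H_d²/c_v = 0.025447×9.3²/2.2 = 1 years.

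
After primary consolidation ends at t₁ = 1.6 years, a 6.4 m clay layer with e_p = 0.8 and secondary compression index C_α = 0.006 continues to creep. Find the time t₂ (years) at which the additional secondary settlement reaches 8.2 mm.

S_s = C_α·H/(1+e_p)·log₁₀(t₂/t₁) ⇒ log₁₀(t₂/t₁) = S_s·(1+e_p)/(C_α·H).
log₁₀(t₂/t₁) = 0.0082 × (1+0.8) / (0.006×6.4) = 0.3844
t₂ = t₁ × 10^0.3844 = 1.6 × 2.423 = 3.877 years

t₂ ≈ 3.88 years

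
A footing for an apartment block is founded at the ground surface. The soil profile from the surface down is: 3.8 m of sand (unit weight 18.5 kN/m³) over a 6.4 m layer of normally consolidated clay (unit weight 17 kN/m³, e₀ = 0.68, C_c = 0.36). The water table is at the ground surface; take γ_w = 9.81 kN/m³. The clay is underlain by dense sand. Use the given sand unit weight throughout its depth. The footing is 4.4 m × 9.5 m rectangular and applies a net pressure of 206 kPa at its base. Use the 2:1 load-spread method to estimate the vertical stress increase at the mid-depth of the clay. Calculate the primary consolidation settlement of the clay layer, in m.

S_c ≈ 0.356 m

Mid-depth of clay below the ground surface: z = 3.8 + 6.4/2 = 7 m.
Total vertical stress at mid-clay: σ_v = 18.5×3.8 + 17×3.2 = 124.7 kPa.
Pore pressure: u = 9.81×(7 − 0) = 68.67 kPa.
Initial effective stress: σ'_0 = σ_v − u = 124.7 − 68.67 = 56.03 kPa.
Stress increase at mid-clay by the 2:1 spreading method:
Δσ = qBL/((B+z)(L+z)) = 206×4.4×9.5/((4.4+7)(9.5+7)) = 45.778 kPa
Final effective stress: σ'_f = σ'_0 + Δσ = 56.03 + 45.778 = 101.81 kPa.
Normally consolidated clay, so the full stress increment lies on the virgin compression line:
S_c = C_c·H/(1+e₀)·log₁₀(σ'_f/σ'_0) = 0.36×6.4/(1+0.68)×log₁₀(101.81/56.03)
    = 1.3714 × 0.25937 = 0.3557 m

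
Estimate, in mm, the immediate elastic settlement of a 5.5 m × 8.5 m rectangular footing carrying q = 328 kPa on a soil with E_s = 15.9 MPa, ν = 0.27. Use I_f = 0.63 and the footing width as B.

S_e ≈ 66.3 mm

Immediate (elastic) settlement: S_e = q·B·(1−ν²)/E_s · I_f.
E_s = 15.9 MPa = 15900 kPa.
S_e = 328 × 5.5 × (1 − 0.27²) / 15900 × 0.63
    = 328 × 5.5 × 0.9271 / 15900 × 0.63
    = 0.06627 m = 66.27 mm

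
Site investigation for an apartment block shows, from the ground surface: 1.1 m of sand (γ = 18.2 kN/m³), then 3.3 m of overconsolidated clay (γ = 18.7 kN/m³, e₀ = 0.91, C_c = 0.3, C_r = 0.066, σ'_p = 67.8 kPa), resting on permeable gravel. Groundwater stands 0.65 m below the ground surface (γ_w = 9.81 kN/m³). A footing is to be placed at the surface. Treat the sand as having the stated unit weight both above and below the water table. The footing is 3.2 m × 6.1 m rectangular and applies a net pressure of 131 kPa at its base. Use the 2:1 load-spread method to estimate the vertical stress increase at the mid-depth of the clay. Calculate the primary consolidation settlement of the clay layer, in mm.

S_c ≈ 73.9 mm

Mid-depth of clay below the ground surface: z = 1.1 + 3.3/2 = 2.75 m.
Total vertical stress at mid-clay: σ_v = 18.2×1.1 + 18.7×1.65 = 50.875 kPa.
Pore pressure: u = 9.81×(2.75 − 0.65) = 20.601 kPa.
Initial effective stress: σ'_0 = σ_v − u = 50.875 − 20.601 = 30.274 kPa.
Stress increase at mid-clay by the 2:1 spreading method:
Δσ = qBL/((B+z)(L+z)) = 131×3.2×6.1/((3.2+2.75)(6.1+2.75)) = 48.561 kPa
Final effective stress: σ'_f = 30.274 + 48.561 = 78.835 kPa.
σ'_f = 78.835 > σ'_p = 67.8 kPa, so the stress path crosses the preconsolidation pressure — recompression up to σ'_p, then virgin compression beyond:
S_c = H/(1+e₀)·[C_r·log₁₀(σ'_p/σ'_0) + C_c·log₁₀(σ'_f/σ'_p)]
    = 3.3/1.91 × [0.066×log₁₀(67.8/30.274) + 0.3×log₁₀(78.835/67.8)]
    = 1.7277 × [0.023111 + 0.019647] = 0.07387 m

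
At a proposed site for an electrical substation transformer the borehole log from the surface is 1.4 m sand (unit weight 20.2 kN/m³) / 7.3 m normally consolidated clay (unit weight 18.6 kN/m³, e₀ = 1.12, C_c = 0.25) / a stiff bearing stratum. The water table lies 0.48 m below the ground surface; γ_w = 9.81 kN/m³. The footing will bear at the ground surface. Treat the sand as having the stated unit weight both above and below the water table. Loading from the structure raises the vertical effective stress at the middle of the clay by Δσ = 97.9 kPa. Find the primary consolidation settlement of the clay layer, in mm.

S_c ≈ 399 mm

Mid-depth of clay below the ground surface: z = 1.4 + 7.3/2 = 5.05 m.
Total vertical stress at mid-clay: σ_v = 20.2×1.4 + 18.6×3.65 = 96.17 kPa.
Pore pressure: u = 9.81×(5.05 − 0.48) = 44.832 kPa.
Initial effective stress: σ'_0 = σ_v − u = 96.17 − 44.832 = 51.338 kPa.
Final effective stress: σ'_f = σ'_0 + Δσ = 51.338 + 97.9 = 149.24 kPa.
Normally consolidated clay, so the full stress increment lies on the virgin compression line:
S_c = C_c·H/(1+e₀)·log₁₀(σ'_f/σ'_0) = 0.25×7.3/(1+1.12)×log₁₀(149.24/51.338)
    = 0.86085 × 0.46345 = 0.399 m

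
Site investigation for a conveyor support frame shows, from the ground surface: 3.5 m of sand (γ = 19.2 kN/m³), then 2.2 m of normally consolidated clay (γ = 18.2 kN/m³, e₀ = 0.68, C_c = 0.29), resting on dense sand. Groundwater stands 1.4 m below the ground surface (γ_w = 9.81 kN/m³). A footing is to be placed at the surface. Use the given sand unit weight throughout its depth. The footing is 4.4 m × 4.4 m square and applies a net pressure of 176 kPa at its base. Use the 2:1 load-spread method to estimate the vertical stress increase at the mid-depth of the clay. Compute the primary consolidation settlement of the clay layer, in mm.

S_c ≈ 92.6 mm

Mid-depth of clay below the ground surface: z = 3.5 + 2.2/2 = 4.6 m.
Total vertical stress at mid-clay: σ_v = 19.2×3.5 + 18.2×1.1 = 87.22 kPa.
Pore pressure: u = 9.81×(4.6 − 1.4) = 31.392 kPa.
Initial effective stress: σ'_0 = σ_v − u = 87.22 − 31.392 = 55.828 kPa.
Stress increase at mid-clay by the 2:1 spreading method:
Δσ = qBL/((B+z)(L+z)) = 176×4.4×4.4/((4.4+4.6)(4.4+4.6)) = 42.066 kPa
Final effective stress: σ'_f = σ'_0 + Δσ = 55.828 + 42.066 = 97.894 kPa.
Normally consolidated clay, so the full stress increment lies on the virgin compression line:
S_c = C_c·H/(1+e₀)·log₁₀(σ'_f/σ'_0) = 0.29×2.2/(1+0.68)×log₁₀(97.894/55.828)
    = 0.37976 × 0.2439 = 0.09262 m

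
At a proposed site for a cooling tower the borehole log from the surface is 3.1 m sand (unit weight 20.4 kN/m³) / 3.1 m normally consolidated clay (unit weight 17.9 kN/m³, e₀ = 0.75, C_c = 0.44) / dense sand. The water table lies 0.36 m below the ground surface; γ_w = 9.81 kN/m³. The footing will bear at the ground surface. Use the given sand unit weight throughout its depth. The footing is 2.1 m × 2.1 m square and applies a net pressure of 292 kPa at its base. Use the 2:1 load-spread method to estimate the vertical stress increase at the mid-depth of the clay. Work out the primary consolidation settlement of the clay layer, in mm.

Mid-depth of clay below the ground surface: z = 3.1 + 3.1/2 = 4.65 m.
Total vertical stress at mid-clay: σ_v = 20.4×3.1 + 17.9×1.55 = 90.985 kPa.
Pore pressure: u = 9.81×(4.65 − 0.36) = 42.085 kPa.
Initial effective stress: σ'_0 = σ_v − u = 90.985 − 42.085 = 48.9 kPa.
Stress increase at mid-clay by the 2:1 spreading method:
Δσ = qBL/((B+z)(L+z)) = 292×2.1×2.1/((2.1+4.65)(2.1+4.65)) = 28.263 kPa
Final effective stress: σ'_f = σ'_0 + Δσ = 48.9 + 28.263 = 77.163 kPa.
Normally consolidated clay, so the full stress increment lies on the virgin compression line:
S_c = C_c·H/(1+e₀)·log₁₀(σ'_f/σ'_0) = 0.44×3.1/(1+0.75)×log₁₀(77.163/48.9)
    = 0.77943 × 0.1981 = 0.1544 m

S_c ≈ 154 mm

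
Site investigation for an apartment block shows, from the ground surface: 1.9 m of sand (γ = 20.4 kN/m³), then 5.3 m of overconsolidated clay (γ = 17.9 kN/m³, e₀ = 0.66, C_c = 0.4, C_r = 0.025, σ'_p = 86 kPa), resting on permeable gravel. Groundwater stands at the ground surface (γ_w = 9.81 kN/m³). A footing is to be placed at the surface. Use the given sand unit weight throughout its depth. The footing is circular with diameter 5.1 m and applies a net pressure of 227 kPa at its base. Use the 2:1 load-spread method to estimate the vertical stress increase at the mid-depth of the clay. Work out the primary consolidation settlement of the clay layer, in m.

Mid-depth of clay below the ground surface: z = 1.9 + 5.3/2 = 4.55 m.
Total vertical stress at mid-clay: σ_v = 20.4×1.9 + 17.9×2.65 = 86.195 kPa.
Pore pressure: u = 9.81×(4.55 − 0) = 44.636 kPa.
Initial effective stress: σ'_0 = σ_v − u = 86.195 − 44.636 = 41.559 kPa.
Stress increase at mid-clay by the 2:1 spreading method:
Δσ ≈ qD²/(D+z)² = 227×5.1²/(5.1+4.55)² = 63.403 kPa
Final effective stress: σ'_f = 41.559 + 63.403 = 104.96 kPa.
σ'_f = 104.96 > σ'_p = 86 kPa, so the stress path crosses the preconsolidation pressure — recompression up to σ'_p, then virgin compression beyond:
S_c = H/(1+e₀)·[C_r·log₁₀(σ'_p/σ'_0) + C_c·log₁₀(σ'_f/σ'_p)]
    = 5.3/1.66 × [0.025×log₁₀(86/41.559) + 0.4×log₁₀(104.96/86)]
    = 3.1928 × [0.0078958 + 0.03461] = 0.1357 m

S_c ≈ 0.136 m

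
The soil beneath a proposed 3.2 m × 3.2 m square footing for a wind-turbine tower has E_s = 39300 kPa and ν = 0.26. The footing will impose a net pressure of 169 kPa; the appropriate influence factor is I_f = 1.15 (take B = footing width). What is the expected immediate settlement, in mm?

Immediate (elastic) settlement: S_e = q·B·(1−ν²)/E_s · I_f.
S_e = 169 × 3.2 × (1 − 0.26²) / 39300 × 1.15
    = 169 × 3.2 × 0.9324 / 39300 × 1.15
    = 0.01476 m = 14.76 mm

S_e ≈ 14.8 mm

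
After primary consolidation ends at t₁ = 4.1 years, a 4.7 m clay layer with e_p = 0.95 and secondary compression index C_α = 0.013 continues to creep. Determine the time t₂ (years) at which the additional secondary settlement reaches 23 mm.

t₂ ≈ 22.2 years

S_s = C_α·H/(1+e_p)·log₁₀(t₂/t₁) ⇒ log₁₀(t₂/t₁) = S_s·(1+e_p)/(C_α·H).
log₁₀(t₂/t₁) = 0.023 × (1+0.95) / (0.013×4.7) = 0.734
t₂ = t₁ × 10^0.734 = 4.1 × 5.421 = 22.22 years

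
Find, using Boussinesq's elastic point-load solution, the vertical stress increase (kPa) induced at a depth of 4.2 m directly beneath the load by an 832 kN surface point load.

Boussinesq vertical stress below a point load on an elastic half-space:
Δσ_z = 3P/(2πz²) · [1 + (r/z)²]^(−5/2)
r/z = 0/4.2 = 0; [1+(r/z)²]^(−5/2) = 1.
Δσ_z = 3×832/(2π×4.2²) × 1 = 22.52 × 1 = 22.52 kPa

Δσ_z ≈ 22.5 kPa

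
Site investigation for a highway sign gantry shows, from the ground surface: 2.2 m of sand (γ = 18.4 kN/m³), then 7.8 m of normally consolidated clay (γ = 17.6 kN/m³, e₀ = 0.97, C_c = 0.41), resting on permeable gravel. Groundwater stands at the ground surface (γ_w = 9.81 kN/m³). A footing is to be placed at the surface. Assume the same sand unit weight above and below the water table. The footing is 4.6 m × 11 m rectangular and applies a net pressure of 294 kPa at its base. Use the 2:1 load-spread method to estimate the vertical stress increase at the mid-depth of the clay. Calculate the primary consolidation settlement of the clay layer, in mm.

S_c ≈ 687 mm

Mid-depth of clay below the ground surface: z = 2.2 + 7.8/2 = 6.1 m.
Total vertical stress at mid-clay: σ_v = 18.4×2.2 + 17.6×3.9 = 109.12 kPa.
Pore pressure: u = 9.81×(6.1 − 0) = 59.841 kPa.
Initial effective stress: σ'_0 = σ_v − u = 109.12 − 59.841 = 49.279 kPa.
Stress increase at mid-clay by the 2:1 spreading method:
Δσ = qBL/((B+z)(L+z)) = 294×4.6×11/((4.6+6.1)(11+6.1)) = 81.305 kPa
Final effective stress: σ'_f = σ'_0 + Δσ = 49.279 + 81.305 = 130.58 kPa.
Normally consolidated clay, so the full stress increment lies on the virgin compression line:
S_c = C_c·H/(1+e₀)·log₁₀(σ'_f/σ'_0) = 0.41×7.8/(1+0.97)×log₁₀(130.58/49.279)
    = 1.6234 × 0.42321 = 0.687 m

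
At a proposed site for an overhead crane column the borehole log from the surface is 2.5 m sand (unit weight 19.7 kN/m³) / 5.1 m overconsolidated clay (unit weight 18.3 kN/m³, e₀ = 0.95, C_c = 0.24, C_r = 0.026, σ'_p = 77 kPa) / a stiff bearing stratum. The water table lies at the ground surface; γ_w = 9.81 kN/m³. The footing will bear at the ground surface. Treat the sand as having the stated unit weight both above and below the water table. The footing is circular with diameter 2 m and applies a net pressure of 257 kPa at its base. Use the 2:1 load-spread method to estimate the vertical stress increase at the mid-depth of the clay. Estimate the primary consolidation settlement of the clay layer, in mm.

Mid-depth of clay below the ground surface: z = 2.5 + 5.1/2 = 5.05 m.
Total vertical stress at mid-clay: σ_v = 19.7×2.5 + 18.3×2.55 = 95.915 kPa.
Pore pressure: u = 9.81×(5.05 − 0) = 49.541 kPa.
Initial effective stress: σ'_0 = σ_v − u = 95.915 − 49.541 = 46.374 kPa.
Stress increase at mid-clay by the 2:1 spreading method:
Δσ ≈ qD²/(D+z)² = 257×2²/(2+5.05)² = 20.683 kPa
Final effective stress: σ'_f = 46.374 + 20.683 = 67.057 kPa.
σ'_f = 67.057 ≤ σ'_p = 77 kPa, so the clay remains overconsolidated and only the recompression index applies:
S_c = C_r·H/(1+e₀)·log₁₀(σ'_f/σ'_0) = 0.026×5.1/1.95×log₁₀(67.057/46.374)
    = 0.068 × 0.16017 = 0.01089 m

S_c ≈ 10.9 mm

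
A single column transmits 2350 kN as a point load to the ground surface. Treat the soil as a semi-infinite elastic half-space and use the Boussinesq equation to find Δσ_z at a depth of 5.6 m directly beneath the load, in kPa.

Δσ_z ≈ 35.8 kPa

Boussinesq vertical stress below a point load on an elastic half-space:
Δσ_z = 3P/(2πz²) · [1 + (r/z)²]^(−5/2)
r/z = 0/5.6 = 0; [1+(r/z)²]^(−5/2) = 1.
Δσ_z = 3×2350/(2π×5.6²) × 1 = 35.779 × 1 = 35.78 kPa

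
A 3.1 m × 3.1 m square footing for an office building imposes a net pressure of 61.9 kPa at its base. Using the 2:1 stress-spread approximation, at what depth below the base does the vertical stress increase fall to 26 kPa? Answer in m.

z ≈ 1.68 m

2:1 spreading — at depth z the loaded area has grown by z in each plan dimension:
qB²/(B+z)² = Δσ_z ⇒ z = B(√(q/Δσ_z) − 1) = 3.1×(√(61.9/26) − 1) = 1.683 m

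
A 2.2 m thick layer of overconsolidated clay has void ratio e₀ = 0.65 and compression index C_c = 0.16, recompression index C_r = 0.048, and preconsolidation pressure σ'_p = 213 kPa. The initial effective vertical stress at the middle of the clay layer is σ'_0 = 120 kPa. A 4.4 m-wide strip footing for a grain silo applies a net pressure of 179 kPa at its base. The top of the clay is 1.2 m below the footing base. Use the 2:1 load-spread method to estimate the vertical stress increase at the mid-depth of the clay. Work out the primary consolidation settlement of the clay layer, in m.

Mid-depth of clay below the footing base: z = 1.2 + 2.2/2 = 2.3 m.
Stress increase at mid-clay by the 2:1 spreading method:
Δσ = qB/(B+z) = 179×4.4/(4.4+2.3) = 117.55 kPa
Final effective stress: σ'_f = 120 + 117.55 = 237.55 kPa.
σ'_f = 237.55 > σ'_p = 213 kPa, so the stress path crosses the preconsolidation pressure — recompression up to σ'_p, then virgin compression beyond:
S_c = H/(1+e₀)·[C_r·log₁₀(σ'_p/σ'_0) + C_c·log₁₀(σ'_f/σ'_p)]
    = 2.2/1.65 × [0.048×log₁₀(213/120) + 0.16×log₁₀(237.55/213)]
    = 1.3333 × [0.011962 + 0.0075801] = 0.02606 m

S_c ≈ 0.0261 m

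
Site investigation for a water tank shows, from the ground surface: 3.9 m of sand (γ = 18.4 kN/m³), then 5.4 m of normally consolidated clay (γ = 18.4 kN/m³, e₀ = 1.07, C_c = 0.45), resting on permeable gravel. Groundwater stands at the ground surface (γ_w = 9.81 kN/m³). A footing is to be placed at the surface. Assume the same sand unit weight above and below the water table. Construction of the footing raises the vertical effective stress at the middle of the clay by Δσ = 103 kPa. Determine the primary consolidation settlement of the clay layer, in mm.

Mid-depth of clay below the ground surface: z = 3.9 + 5.4/2 = 6.6 m.
Total vertical stress at mid-clay: σ_v = 18.4×3.9 + 18.4×2.7 = 121.44 kPa.
Pore pressure: u = 9.81×(6.6 − 0) = 64.746 kPa.
Initial effective stress: σ'_0 = σ_v − u = 121.44 − 64.746 = 56.694 kPa.
Final effective stress: σ'_f = σ'_0 + Δσ = 56.694 + 103 = 159.69 kPa.
Normally consolidated clay, so the full stress increment lies on the virgin compression line:
S_c = C_c·H/(1+e₀)·log₁₀(σ'_f/σ'_0) = 0.45×5.4/(1+1.07)×log₁₀(159.69/56.694)
    = 1.1739 × 0.44974 = 0.5279 m

S_c ≈ 528 mm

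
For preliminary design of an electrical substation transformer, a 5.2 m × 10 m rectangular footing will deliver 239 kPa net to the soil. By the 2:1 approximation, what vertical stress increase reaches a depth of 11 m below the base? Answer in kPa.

By the 2:1 method the load spreads at 1 horizontal : 2 vertical, so at depth z the loaded area has grown by z in each plan dimension:
Δσ = qBL/((B+z)(L+z)) = 239×5.2×10/((5.2+11)(10+11)) = 36.531 kPa

Δσ_z ≈ 36.5 kPa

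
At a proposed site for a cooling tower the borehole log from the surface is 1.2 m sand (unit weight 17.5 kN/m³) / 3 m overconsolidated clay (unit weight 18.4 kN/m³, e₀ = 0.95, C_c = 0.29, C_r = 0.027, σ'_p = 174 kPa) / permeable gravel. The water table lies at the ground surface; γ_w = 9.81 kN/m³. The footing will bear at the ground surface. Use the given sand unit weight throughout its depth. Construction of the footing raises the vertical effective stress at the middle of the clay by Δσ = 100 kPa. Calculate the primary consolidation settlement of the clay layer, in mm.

Mid-depth of clay below the ground surface: z = 1.2 + 3/2 = 2.7 m.
Total vertical stress at mid-clay: σ_v = 17.5×1.2 + 18.4×1.5 = 48.6 kPa.
Pore pressure: u = 9.81×(2.7 − 0) = 26.487 kPa.
Initial effective stress: σ'_0 = σ_v − u = 48.6 − 26.487 = 22.113 kPa.
Final effective stress: σ'_f = 22.113 + 100 = 122.11 kPa.
σ'_f = 122.11 ≤ σ'_p = 174 kPa, so the clay remains overconsolidated and only the recompression index applies:
S_c = C_r·H/(1+e₀)·log₁₀(σ'_f/σ'_0) = 0.027×3/1.95×log₁₀(122.11/22.113)
    = 0.04154 × 0.7421 = 0.03083 m

S_c ≈ 30.8 mm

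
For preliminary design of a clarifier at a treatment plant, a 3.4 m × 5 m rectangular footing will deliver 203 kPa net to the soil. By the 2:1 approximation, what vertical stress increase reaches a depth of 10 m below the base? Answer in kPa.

By the 2:1 method the load spreads at 1 horizontal : 2 vertical, so at depth z the loaded area has grown by z in each plan dimension:
Δσ = qBL/((B+z)(L+z)) = 203×3.4×5/((3.4+10)(5+10)) = 17.169 kPa

Δσ_z ≈ 17.2 kPa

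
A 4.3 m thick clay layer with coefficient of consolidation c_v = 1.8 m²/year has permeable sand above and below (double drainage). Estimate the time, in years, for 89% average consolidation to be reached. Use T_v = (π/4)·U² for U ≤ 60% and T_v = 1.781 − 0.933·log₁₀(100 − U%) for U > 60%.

Drainage path length: H_d = H/2 = 2.15 m (double drainage).
U > 60%: T_v = 1.781 − 0.933·log₁₀(100 − 89) = 0.80938.
t = T_v·H_d²/c_v = 0.80938×2.15²/1.8 = 2.079 years.

t ≈ 2.08 years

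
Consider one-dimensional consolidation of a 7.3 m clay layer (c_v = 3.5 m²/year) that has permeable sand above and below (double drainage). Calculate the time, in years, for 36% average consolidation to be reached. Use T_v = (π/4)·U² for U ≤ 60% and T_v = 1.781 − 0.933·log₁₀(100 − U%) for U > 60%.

Drainage path length: H_d = H/2 = 3.65 m (double drainage).
U ≤ 60%: T_v = (π/4)·U² = (π/4)×0.36² = 0.10179.
t = T_v·H_d²/c_v = 0.10179×3.65²/3.5 = 0.3875 years.

t ≈ 0.387 years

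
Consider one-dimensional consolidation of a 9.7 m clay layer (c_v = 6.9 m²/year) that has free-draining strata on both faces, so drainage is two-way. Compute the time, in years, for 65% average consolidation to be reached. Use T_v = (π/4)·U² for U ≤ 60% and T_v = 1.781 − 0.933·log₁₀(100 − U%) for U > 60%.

Drainage path length: H_d = H/2 = 4.85 m (double drainage).
U > 60%: T_v = 1.781 − 0.933·log₁₀(100 − 65) = 0.34038.
t = T_v·H_d²/c_v = 0.34038×4.85²/6.9 = 1.16 years.

t ≈ 1.16 years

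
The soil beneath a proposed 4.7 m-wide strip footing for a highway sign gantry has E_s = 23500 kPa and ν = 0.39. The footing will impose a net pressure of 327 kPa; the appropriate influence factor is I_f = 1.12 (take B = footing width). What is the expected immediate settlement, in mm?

S_e ≈ 62.1 mm

Immediate (elastic) settlement: S_e = q·B·(1−ν²)/E_s · I_f.
S_e = 327 × 4.7 × (1 − 0.39²) / 23500 × 1.12
    = 327 × 4.7 × 0.8479 / 23500 × 1.12
    = 0.06211 m = 62.11 mm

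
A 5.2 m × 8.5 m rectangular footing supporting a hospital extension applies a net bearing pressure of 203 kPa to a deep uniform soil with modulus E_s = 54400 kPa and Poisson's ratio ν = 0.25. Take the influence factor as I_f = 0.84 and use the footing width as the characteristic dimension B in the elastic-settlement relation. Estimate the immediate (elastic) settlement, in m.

S_e ≈ 0.0153 m

Immediate (elastic) settlement: S_e = q·B·(1−ν²)/E_s · I_f.
S_e = 203 × 5.2 × (1 − 0.25²) / 54400 × 0.84
    = 203 × 5.2 × 0.9375 / 54400 × 0.84
    = 0.01528 m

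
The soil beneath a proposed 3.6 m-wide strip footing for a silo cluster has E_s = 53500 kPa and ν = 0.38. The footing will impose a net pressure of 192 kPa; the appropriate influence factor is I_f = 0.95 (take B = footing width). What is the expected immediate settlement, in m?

S_e ≈ 0.0105 m

Immediate (elastic) settlement: S_e = q·B·(1−ν²)/E_s · I_f.
S_e = 192 × 3.6 × (1 − 0.38²) / 53500 × 0.95
    = 192 × 3.6 × 0.8556 / 53500 × 0.95
    = 0.0105 m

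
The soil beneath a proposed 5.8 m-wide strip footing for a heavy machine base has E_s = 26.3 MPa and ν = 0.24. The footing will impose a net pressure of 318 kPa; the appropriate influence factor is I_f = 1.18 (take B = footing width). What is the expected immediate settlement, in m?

S_e ≈ 0.078 m

Immediate (elastic) settlement: S_e = q·B·(1−ν²)/E_s · I_f.
E_s = 26.3 MPa = 26300 kPa.
S_e = 318 × 5.8 × (1 − 0.24²) / 26300 × 1.18
    = 318 × 5.8 × 0.9424 / 26300 × 1.18
    = 0.07799 m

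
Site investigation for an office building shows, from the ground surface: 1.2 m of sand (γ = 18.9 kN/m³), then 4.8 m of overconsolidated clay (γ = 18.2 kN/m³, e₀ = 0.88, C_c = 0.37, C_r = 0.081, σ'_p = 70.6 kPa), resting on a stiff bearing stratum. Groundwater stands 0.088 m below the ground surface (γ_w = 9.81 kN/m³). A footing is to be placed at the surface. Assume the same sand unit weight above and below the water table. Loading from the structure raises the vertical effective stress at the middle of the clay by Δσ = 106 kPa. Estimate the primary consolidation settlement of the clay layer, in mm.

S_c ≈ 346 mm

Mid-depth of clay below the ground surface: z = 1.2 + 4.8/2 = 3.6 m.
Total vertical stress at mid-clay: σ_v = 18.9×1.2 + 18.2×2.4 = 66.36 kPa.
Pore pressure: u = 9.81×(3.6 − 0.088) = 34.453 kPa.
Initial effective stress: σ'_0 = σ_v − u = 66.36 − 34.453 = 31.907 kPa.
Final effective stress: σ'_f = 31.907 + 106 = 137.91 kPa.
σ'_f = 137.91 > σ'_p = 70.6 kPa, so the stress path crosses the preconsolidation pressure — recompression up to σ'_p, then virgin compression beyond:
S_c = H/(1+e₀)·[C_r·log₁₀(σ'_p/σ'_0) + C_c·log₁₀(σ'_f/σ'_p)]
    = 4.8/1.88 × [0.081×log₁₀(70.6/31.907) + 0.37×log₁₀(137.91/70.6)]
    = 2.5532 × [0.027938 + 0.10759] = 0.346 m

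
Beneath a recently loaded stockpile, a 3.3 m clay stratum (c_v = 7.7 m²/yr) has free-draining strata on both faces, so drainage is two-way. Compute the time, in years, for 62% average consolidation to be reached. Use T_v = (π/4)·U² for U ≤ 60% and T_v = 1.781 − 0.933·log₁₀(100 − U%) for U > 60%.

Drainage path length: H_d = H/2 = 1.65 m (double drainage).
U > 60%: T_v = 1.781 − 0.933·log₁₀(100 − 62) = 0.30706.
t = T_v·H_d²/c_v = 0.30706×1.65²/7.7 = 0.1086 years.

t ≈ 0.109 years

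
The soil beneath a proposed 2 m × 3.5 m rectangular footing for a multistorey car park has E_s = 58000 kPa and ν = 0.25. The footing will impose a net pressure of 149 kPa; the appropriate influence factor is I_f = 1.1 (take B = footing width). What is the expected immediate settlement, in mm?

Immediate (elastic) settlement: S_e = q·B·(1−ν²)/E_s · I_f.
S_e = 149 × 2 × (1 − 0.25²) / 58000 × 1.1
    = 149 × 2 × 0.9375 / 58000 × 1.1
    = 0.005298 m = 5.298 mm

S_e ≈ 5.3 mm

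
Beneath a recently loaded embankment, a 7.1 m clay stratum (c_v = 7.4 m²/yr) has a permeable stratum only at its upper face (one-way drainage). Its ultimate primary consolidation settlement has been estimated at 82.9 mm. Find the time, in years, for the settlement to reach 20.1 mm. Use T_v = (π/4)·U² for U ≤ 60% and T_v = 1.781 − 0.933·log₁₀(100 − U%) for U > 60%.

t ≈ 0.315 years

Drainage path length: H_d = H = 7.1 m (single drainage).
U = S(t)/S_ult = 20.1/82.9 = 0.2425.
U ≤ 60%: T_v = (π/4)·U² = (π/4)×0.24246² = 0.046171.
t = T_v·H_d²/c_v = 0.046171×7.1²/7.4 = 0.3145 years.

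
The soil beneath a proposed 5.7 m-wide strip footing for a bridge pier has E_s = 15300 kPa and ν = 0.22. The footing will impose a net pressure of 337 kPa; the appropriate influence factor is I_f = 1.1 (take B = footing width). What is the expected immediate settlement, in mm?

S_e ≈ 131 mm

Immediate (elastic) settlement: S_e = q·B·(1−ν²)/E_s · I_f.
S_e = 337 × 5.7 × (1 − 0.22²) / 15300 × 1.1
    = 337 × 5.7 × 0.9516 / 15300 × 1.1
    = 0.1314 m = 131.4 mm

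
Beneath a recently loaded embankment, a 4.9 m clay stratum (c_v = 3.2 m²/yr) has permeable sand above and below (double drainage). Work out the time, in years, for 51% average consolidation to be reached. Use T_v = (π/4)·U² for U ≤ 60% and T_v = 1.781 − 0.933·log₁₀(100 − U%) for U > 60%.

Drainage path length: H_d = H/2 = 2.45 m (double drainage).
U ≤ 60%: T_v = (π/4)·U² = (π/4)×0.51² = 0.20428.
t = T_v·H_d²/c_v = 0.20428×2.45²/3.2 = 0.3832 years.

t ≈ 0.383 years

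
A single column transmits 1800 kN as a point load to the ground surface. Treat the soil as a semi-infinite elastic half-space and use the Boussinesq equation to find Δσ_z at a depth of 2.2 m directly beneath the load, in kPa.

Boussinesq vertical stress below a point load on an elastic half-space:
Δσ_z = 3P/(2πz²) · [1 + (r/z)²]^(−5/2)
r/z = 0/2.2 = 0; [1+(r/z)²]^(−5/2) = 1.
Δσ_z = 3×1800/(2π×2.2²) × 1 = 177.57 × 1 = 177.6 kPa

Δσ_z ≈ 178 kPa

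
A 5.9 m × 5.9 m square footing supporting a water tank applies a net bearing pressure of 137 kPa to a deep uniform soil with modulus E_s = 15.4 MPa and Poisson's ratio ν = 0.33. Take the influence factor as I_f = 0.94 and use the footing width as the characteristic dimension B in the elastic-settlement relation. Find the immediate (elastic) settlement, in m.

S_e ≈ 0.044 m

Immediate (elastic) settlement: S_e = q·B·(1−ν²)/E_s · I_f.
E_s = 15.4 MPa = 15400 kPa.
S_e = 137 × 5.9 × (1 − 0.33²) / 15400 × 0.94
    = 137 × 5.9 × 0.8911 / 15400 × 0.94
    = 0.04396 m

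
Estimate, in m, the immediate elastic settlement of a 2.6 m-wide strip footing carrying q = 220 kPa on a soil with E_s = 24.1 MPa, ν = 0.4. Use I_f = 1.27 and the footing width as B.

Immediate (elastic) settlement: S_e = q·B·(1−ν²)/E_s · I_f.
E_s = 24.1 MPa = 24100 kPa.
S_e = 220 × 2.6 × (1 − 0.4²) / 24100 × 1.27
    = 220 × 2.6 × 0.84 / 24100 × 1.27
    = 0.02532 m

S_e ≈ 0.0253 m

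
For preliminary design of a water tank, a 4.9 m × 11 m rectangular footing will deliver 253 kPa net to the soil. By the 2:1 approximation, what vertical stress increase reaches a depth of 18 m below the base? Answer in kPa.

By the 2:1 method the load spreads at 1 horizontal : 2 vertical, so at depth z the loaded area has grown by z in each plan dimension:
Δσ = qBL/((B+z)(L+z)) = 253×4.9×11/((4.9+18)(11+18)) = 20.534 kPa

Δσ_z ≈ 20.5 kPa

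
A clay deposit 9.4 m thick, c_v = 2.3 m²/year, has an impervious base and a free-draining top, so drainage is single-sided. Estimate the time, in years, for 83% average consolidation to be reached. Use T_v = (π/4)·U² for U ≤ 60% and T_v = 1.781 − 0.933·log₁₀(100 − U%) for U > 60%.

Drainage path length: H_d = H = 9.4 m (single drainage).
U > 60%: T_v = 1.781 − 0.933·log₁₀(100 − 83) = 0.63299.
t = T_v·H_d²/c_v = 0.63299×9.4²/2.3 = 24.32 years.

t ≈ 24.3 years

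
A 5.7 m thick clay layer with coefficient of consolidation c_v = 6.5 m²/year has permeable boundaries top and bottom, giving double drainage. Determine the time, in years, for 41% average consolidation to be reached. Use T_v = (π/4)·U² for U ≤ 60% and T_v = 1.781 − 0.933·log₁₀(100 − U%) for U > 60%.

Drainage path length: H_d = H/2 = 2.85 m (double drainage).
U ≤ 60%: T_v = (π/4)·U² = (π/4)×0.41² = 0.13203.
t = T_v·H_d²/c_v = 0.13203×2.85²/6.5 = 0.165 years.

t ≈ 0.165 years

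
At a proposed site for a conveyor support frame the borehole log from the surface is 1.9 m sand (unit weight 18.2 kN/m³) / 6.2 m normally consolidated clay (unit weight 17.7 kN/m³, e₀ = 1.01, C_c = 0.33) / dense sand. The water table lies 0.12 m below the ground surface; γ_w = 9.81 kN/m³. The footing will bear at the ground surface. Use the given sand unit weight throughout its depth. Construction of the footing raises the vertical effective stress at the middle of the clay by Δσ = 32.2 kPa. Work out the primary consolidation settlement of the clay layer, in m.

S_c ≈ 0.254 m

Mid-depth of clay below the ground surface: z = 1.9 + 6.2/2 = 5 m.
Total vertical stress at mid-clay: σ_v = 18.2×1.9 + 17.7×3.1 = 89.45 kPa.
Pore pressure: u = 9.81×(5 − 0.12) = 47.873 kPa.
Initial effective stress: σ'_0 = σ_v − u = 89.45 − 47.873 = 41.577 kPa.
Final effective stress: σ'_f = σ'_0 + Δσ = 41.577 + 32.2 = 73.777 kPa.
Normally consolidated clay, so the full stress increment lies on the virgin compression line:
S_c = C_c·H/(1+e₀)·log₁₀(σ'_f/σ'_0) = 0.33×6.2/(1+1.01)×log₁₀(73.777/41.577)
    = 1.0179 × 0.24907 = 0.2535 m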